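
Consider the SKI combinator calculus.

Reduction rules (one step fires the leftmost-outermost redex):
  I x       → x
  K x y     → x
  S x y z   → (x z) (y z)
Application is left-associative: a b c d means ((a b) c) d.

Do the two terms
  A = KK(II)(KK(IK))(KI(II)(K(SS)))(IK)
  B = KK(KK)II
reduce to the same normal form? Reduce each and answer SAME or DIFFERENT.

Term A:
  start: KK(II)(KK(IK))(KI(II)(K(SS)))(IK)
  [1] K(KK(IK))(KI(II)(K(SS)))(IK)
  [2] KK(IK)(IK)
  [3] K(IK)
  [4] KK

Term B:
  start: KK(KK)II
  [1] KII
  [2] I

Answer: DIFFERENT — A ⇓ KK, B ⇓ I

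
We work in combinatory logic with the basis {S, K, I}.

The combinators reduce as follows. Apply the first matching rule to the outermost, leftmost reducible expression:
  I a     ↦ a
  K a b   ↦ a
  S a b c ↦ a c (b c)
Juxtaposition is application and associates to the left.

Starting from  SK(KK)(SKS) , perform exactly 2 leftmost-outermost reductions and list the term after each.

  start: SK(KK)(SKS)
  →1  K(SKS)(KK(SKS))
  →2  SKS

Answer: after 2 steps: SKS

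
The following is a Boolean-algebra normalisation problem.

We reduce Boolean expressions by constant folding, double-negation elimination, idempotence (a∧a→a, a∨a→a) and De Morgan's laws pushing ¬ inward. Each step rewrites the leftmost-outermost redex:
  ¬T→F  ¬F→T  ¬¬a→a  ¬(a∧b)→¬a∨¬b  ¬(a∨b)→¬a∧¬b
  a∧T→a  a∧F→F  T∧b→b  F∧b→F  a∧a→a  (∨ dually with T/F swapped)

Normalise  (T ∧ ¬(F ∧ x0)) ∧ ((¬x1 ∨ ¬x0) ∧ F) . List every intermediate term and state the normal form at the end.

  start: (T ∧ ¬(F ∧ x0)) ∧ ((¬x1 ∨ ¬x0) ∧ F)
  [1] ¬(F ∧ x0) ∧ ((¬x1 ∨ ¬x0) ∧ F)
  [2] (¬F ∨ ¬x0) ∧ ((¬x1 ∨ ¬x0) ∧ F)
  [3] (T ∨ ¬x0) ∧ ((¬x1 ∨ ¬x0) ∧ F)
  [4] T ∧ ((¬x1 ∨ ¬x0) ∧ F)
  [5] (¬x1 ∨ ¬x0) ∧ F
  [6] F

Answer: normal form = F  (in 6 steps)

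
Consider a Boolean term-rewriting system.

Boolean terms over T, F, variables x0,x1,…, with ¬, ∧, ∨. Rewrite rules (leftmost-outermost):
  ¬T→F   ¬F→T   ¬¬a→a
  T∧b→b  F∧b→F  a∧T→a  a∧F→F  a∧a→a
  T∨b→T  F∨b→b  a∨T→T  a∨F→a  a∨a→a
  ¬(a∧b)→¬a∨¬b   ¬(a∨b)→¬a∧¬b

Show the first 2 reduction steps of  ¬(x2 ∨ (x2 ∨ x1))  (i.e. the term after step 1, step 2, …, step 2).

  start: ¬(x2 ∨ (x2 ∨ x1))
  →1  ¬x2 ∧ ¬(x2 ∨ x1)
  →2  ¬x2 ∧ (¬x2 ∧ ¬x1)

Answer: after 2 steps: ¬x2 ∧ (¬x2 ∧ ¬x1)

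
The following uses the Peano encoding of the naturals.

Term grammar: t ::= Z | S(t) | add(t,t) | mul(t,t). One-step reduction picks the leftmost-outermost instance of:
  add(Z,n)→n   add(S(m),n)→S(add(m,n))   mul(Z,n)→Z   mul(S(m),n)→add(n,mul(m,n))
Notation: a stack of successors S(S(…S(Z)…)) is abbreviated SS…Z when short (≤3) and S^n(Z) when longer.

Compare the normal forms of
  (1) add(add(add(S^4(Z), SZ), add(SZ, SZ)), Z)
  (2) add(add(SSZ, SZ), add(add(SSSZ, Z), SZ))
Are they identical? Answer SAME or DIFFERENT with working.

Term A:
  start: add(add(add(S^4(Z), SZ), add(SZ, SZ)), Z)
  →1  add(add(S(add(SSSZ, SZ)), add(SZ, SZ)), Z)
  →2  add(S(add(add(SSSZ, SZ), add(SZ, SZ))), Z)
  →3  S(add(add(add(SSSZ, SZ), add(SZ, SZ)), Z))
  →4  S(add(add(S(add(SSZ, SZ)), add(SZ, SZ)), Z))
  →5  S(add(S(add(add(SSZ, SZ), add(SZ, SZ))), Z))
  →6  S(S(add(add(add(SSZ, SZ), add(SZ, SZ)), Z)))
  →7  S(S(add(add(S(add(SZ, SZ)), add(SZ, SZ)), Z)))
  →8  S(S(add(S(add(add(SZ, SZ), add(SZ, SZ))), Z)))
  →9  S(S(S(add(add(add(SZ, SZ), add(SZ, SZ)), Z))))
  →10  S(S(S(add(add(S(add(Z, SZ)), add(SZ, SZ)), Z))))
  →11  S(S(S(add(S(add(add(Z, SZ), add(SZ, SZ))), Z))))
  →12  S(S(S(S(add(add(add(Z, SZ), add(SZ, SZ)), Z)))))
  →13  S(S(S(S(add(add(SZ, add(SZ, SZ)), Z)))))
  →14  S(S(S(S(add(S(add(Z, add(SZ, SZ))), Z)))))
  →15  S(S(S(S(S(add(add(Z, add(SZ, SZ)), Z))))))
  →16  S(S(S(S(S(add(add(SZ, SZ), Z))))))
  →17  S(S(S(S(S(add(S(add(Z, SZ)), Z))))))
  →18  S(S(S(S(S(S(add(add(Z, SZ), Z)))))))
  →19  S(S(S(S(S(S(add(SZ, Z)))))))
  →20  S(S(S(S(S(S(S(add(Z, Z))))))))
  →21  S^7(Z)

Term B:
  start: add(add(SSZ, SZ), add(add(SSSZ, Z), SZ))
  →1  add(S(add(SZ, SZ)), add(add(SSSZ, Z), SZ))
  →2  S(add(add(SZ, SZ), add(add(SSSZ, Z), SZ)))
  →3  S(add(S(add(Z, SZ)), add(add(SSSZ, Z), SZ)))
  →4  S(S(add(add(Z, SZ), add(add(SSSZ, Z), SZ))))
  →5  S(S(add(SZ, add(add(SSSZ, Z), SZ))))
  →6  S(S(S(add(Z, add(add(SSSZ, Z), SZ)))))
  →7  S(S(S(add(add(SSSZ, Z), SZ))))
  →8  S(S(S(add(S(add(SSZ, Z)), SZ))))
  →9  S(S(S(S(add(add(SSZ, Z), SZ)))))
  →10  S(S(S(S(add(S(add(SZ, Z)), SZ)))))
  →11  S(S(S(S(S(add(add(SZ, Z), SZ))))))
  →12  S(S(S(S(S(add(S(add(Z, Z)), SZ))))))
  →13  S(S(S(S(S(S(add(add(Z, Z), SZ)))))))
  →14  S(S(S(S(S(S(add(Z, SZ)))))))
  →15  S^7(Z)

Answer: SAME — A ⇓ S^7(Z), B ⇓ S^7(Z)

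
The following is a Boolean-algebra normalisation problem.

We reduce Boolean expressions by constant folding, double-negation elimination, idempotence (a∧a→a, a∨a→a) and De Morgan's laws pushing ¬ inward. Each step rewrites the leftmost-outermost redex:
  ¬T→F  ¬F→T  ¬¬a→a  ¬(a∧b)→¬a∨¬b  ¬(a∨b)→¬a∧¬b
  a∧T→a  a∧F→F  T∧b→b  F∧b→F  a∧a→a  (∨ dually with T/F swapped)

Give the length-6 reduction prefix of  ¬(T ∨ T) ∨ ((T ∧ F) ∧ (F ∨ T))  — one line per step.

  start: ¬(T ∨ T) ∨ ((T ∧ F) ∧ (F ∨ T))
  [1] (¬T ∧ ¬T) ∨ ((T ∧ F) ∧ (F ∨ T))
  [2] ¬T ∨ ((T ∧ F) ∧ (F ∨ T))
  [3] F ∨ ((T ∧ F) ∧ (F ∨ T))
  [4] (T ∧ F) ∧ (F ∨ T)
  [5] F ∧ (F ∨ T)
  [6] F

Answer: after 6 steps: F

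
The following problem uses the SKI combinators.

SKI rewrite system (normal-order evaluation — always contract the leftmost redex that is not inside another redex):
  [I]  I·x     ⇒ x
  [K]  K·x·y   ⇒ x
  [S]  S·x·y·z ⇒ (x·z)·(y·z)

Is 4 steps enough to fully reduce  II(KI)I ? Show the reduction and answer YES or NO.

Answer: YES — reaches normal form I in 3 ≤ 4 steps

Derivation:
  start: II(KI)I
  [1] I(KI)I
  [2] KII
  [3] I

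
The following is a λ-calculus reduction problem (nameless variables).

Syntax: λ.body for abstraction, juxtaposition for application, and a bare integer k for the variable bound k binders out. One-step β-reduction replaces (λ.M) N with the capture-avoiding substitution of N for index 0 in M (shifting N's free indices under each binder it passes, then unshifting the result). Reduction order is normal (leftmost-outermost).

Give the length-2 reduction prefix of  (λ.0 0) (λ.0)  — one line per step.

  start: (λ.0 0) (λ.0)
  →1  (λ.0) (λ.0)
  →2  λ.0

Answer: after 2 steps: λ.0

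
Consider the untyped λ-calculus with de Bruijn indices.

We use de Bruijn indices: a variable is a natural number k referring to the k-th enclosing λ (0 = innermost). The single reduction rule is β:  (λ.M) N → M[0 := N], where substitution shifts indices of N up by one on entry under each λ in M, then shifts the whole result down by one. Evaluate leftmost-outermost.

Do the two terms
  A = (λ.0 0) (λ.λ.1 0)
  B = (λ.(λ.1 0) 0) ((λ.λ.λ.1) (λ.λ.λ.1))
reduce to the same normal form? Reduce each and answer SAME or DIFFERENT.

Answer: DIFFERENT — A ⇓ λ.λ.1 0, B ⇓ λ.λ.λ.1

Derivation:
Term A:
  start: (λ.0 0) (λ.λ.1 0)
  →1  (λ.λ.1 0) (λ.λ.1 0)
  →2  λ.(λ.λ.1 0) 0
  →3  λ.λ.1 0

Term B:
  start: (λ.(λ.1 0) 0) ((λ.λ.λ.1) (λ.λ.λ.1))
  →1  (λ.(λ.λ.λ.1) (λ.λ.λ.1) 0) ((λ.λ.λ.1) (λ.λ.λ.1))
  →2  (λ.λ.λ.1) (λ.λ.λ.1) ((λ.λ.λ.1) (λ.λ.λ.1))
  →3  (λ.λ.1) ((λ.λ.λ.1) (λ.λ.λ.1))
  →4  λ.(λ.λ.λ.1) (λ.λ.λ.1)
  →5  λ.λ.λ.1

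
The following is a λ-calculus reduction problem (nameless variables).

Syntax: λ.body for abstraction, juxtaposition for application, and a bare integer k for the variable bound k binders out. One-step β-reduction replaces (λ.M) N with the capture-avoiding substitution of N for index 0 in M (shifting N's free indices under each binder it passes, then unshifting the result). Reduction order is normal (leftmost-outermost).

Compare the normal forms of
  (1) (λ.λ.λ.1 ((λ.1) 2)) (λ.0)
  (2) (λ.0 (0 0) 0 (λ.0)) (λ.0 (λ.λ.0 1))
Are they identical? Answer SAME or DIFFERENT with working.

Answer: DIFFERENT — A ⇓ λ.λ.1 0, B ⇓ λ.λ.0 1

Working:
Term A:
  start: (λ.λ.λ.1 ((λ.1) 2)) (λ.0)
  [1] λ.λ.1 ((λ.1) (λ.0))
  [2] λ.λ.1 0

Term B:
  start: (λ.0 (0 0) 0 (λ.0)) (λ.0 (λ.λ.0 1))
  [1] (λ.0 (λ.λ.0 1)) ((λ.0 (λ.λ.0 1)) (λ.0 (λ.λ.0 1))) (λ.0 (λ.λ.0 1)) (λ.0)
  [2] (λ.0 (λ.λ.0 1)) (λ.0 (λ.λ.0 1)) (λ.λ.0 1) (λ.0 (λ.λ.0 1)) (λ.0)
  [3] (λ.0 (λ.λ.0 1)) (λ.λ.0 1) (λ.λ.0 1) (λ.0 (λ.λ.0 1)) (λ.0)
  [4] (λ.λ.0 1) (λ.λ.0 1) (λ.λ.0 1) (λ.0 (λ.λ.0 1)) (λ.0)
  [5] (λ.0 (λ.λ.0 1)) (λ.λ.0 1) (λ.0 (λ.λ.0 1)) (λ.0)
  [6] (λ.λ.0 1) (λ.λ.0 1) (λ.0 (λ.λ.0 1)) (λ.0)
  [7] (λ.0 (λ.λ.0 1)) (λ.0 (λ.λ.0 1)) (λ.0)
  [8] (λ.0 (λ.λ.0 1)) (λ.λ.0 1) (λ.0)
  [9] (λ.λ.0 1) (λ.λ.0 1) (λ.0)
  [10] (λ.0 (λ.λ.0 1)) (λ.0)
  [11] (λ.0) (λ.λ.0 1)
  [12] λ.λ.0 1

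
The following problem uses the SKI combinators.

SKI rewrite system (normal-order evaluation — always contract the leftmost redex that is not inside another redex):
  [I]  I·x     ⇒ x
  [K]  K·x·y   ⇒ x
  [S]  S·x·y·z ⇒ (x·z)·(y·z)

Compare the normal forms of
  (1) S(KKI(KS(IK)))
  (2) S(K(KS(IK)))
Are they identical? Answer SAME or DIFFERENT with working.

Term A:
  start: S(KKI(KS(IK)))
  [1] S(K(KS(IK)))
  [2] S(KS)

Term B:
  start: S(K(KS(IK)))
  [1] S(KS)

Answer: SAME — A ⇓ S(KS), B ⇓ S(KS)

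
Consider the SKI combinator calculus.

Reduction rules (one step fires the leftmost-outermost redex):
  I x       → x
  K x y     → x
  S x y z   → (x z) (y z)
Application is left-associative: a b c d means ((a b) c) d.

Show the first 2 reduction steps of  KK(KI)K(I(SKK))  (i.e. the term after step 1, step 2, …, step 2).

  start: KK(KI)K(I(SKK))
  step 1: KK(I(SKK))
  step 2: K

Answer: after 2 steps: K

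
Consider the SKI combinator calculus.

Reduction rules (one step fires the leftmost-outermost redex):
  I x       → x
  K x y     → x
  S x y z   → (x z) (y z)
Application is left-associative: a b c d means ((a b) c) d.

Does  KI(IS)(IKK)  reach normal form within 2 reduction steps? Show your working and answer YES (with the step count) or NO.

  start: KI(IS)(IKK)
  →1  I(IKK)
  →2  IKK

Answer: NO — after 2 steps the term is IKK, not yet normal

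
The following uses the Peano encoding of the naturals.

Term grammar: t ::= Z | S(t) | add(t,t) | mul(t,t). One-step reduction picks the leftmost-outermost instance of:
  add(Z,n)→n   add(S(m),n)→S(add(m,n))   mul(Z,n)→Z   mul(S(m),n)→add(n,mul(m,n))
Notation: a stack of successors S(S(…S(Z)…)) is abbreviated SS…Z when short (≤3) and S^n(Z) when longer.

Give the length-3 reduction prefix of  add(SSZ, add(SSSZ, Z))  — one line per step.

Answer: after 3 steps: S(S(add(SSSZ, Z)))

Derivation:
  start: add(SSZ, add(SSSZ, Z))
  →1  S(add(SZ, add(SSSZ, Z)))
  →2  S(S(add(Z, add(SSSZ, Z))))
  →3  S(S(add(SSSZ, Z)))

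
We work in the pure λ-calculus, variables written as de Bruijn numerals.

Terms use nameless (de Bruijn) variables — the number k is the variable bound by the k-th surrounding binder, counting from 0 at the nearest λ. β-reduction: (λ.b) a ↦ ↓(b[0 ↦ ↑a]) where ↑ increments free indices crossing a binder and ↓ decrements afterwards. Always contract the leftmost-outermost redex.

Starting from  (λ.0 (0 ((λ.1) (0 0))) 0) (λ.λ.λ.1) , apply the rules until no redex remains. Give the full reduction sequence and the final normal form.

  start: (λ.0 (0 ((λ.1) (0 0))) 0) (λ.λ.λ.1)
  step 1: (λ.λ.λ.1) ((λ.λ.λ.1) ((λ.λ.λ.λ.1) ((λ.λ.λ.1) (λ.λ.λ.1)))) (λ.λ.λ.1)
  step 2: (λ.λ.1) (λ.λ.λ.1)
  step 3: λ.λ.λ.λ.1

Answer: normal form = λ.λ.λ.λ.1  (in 3 steps)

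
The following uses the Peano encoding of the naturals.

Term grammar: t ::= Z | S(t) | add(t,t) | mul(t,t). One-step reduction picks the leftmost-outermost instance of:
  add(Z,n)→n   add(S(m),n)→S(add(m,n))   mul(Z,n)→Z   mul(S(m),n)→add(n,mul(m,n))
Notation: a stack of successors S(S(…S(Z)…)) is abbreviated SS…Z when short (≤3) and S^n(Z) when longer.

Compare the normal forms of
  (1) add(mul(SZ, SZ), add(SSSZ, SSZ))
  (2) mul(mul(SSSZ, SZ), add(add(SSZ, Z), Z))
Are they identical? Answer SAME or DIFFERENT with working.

Term A:
  start: add(mul(SZ, SZ), add(SSSZ, SSZ))
  [1] add(add(SZ, mul(Z, SZ)), add(SSSZ, SSZ))
  [2] add(S(add(Z, mul(Z, SZ))), add(SSSZ, SSZ))
  [3] S(add(add(Z, mul(Z, SZ)), add(SSSZ, SSZ)))
  [4] S(add(mul(Z, SZ), add(SSSZ, SSZ)))
  [5] S(add(Z, add(SSSZ, SSZ)))
  [6] S(add(SSSZ, SSZ))
  [7] S(S(add(SSZ, SSZ)))
  [8] S(S(S(add(SZ, SSZ))))
  [9] S(S(S(S(add(Z, SSZ)))))
  [10] S^6(Z)

Term B:
  start: mul(mul(SSSZ, SZ), add(add(SSZ, Z), Z))
  [1] mul(add(SZ, mul(SSZ, SZ)), add(add(SSZ, Z), Z))
  [2] mul(S(add(Z, mul(SSZ, SZ))), add(add(SSZ, Z), Z))
  [3] add(add(add(SSZ, Z), Z), mul(add(Z, mul(SSZ, SZ)), add(add(SSZ, Z), Z)))
  [4] add(add(S(add(SZ, Z)), Z), mul(add(Z, mul(SSZ, SZ)), add(add(SSZ, Z), Z)))
  [5] add(S(add(add(SZ, Z), Z)), mul(add(Z, mul(SSZ, SZ)), add(add(SSZ, Z), Z)))
  [6] S(add(add(add(SZ, Z), Z), mul(add(Z, mul(SSZ, SZ)), add(add(SSZ, Z), Z))))
  [7] S(add(add(S(add(Z, Z)), Z), mul(add(Z, mul(SSZ, SZ)), add(add(SSZ, Z), Z))))
  [8] S(add(S(add(add(Z, Z), Z)), mul(add(Z, mul(SSZ, SZ)), add(add(SSZ, Z), Z))))
  [9] S(S(add(add(add(Z, Z), Z), mul(add(Z, mul(SSZ, SZ)), add(add(SSZ, Z), Z)))))
  [10] S(S(add(add(Z, Z), mul(add(Z, mul(SSZ, SZ)), add(add(SSZ, Z), Z)))))
  [11] S(S(add(Z, mul(add(Z, mul(SSZ, SZ)), add(add(SSZ, Z), Z)))))
  [12] S(S(mul(add(Z, mul(SSZ, SZ)), add(add(SSZ, Z), Z))))
  [13] S(S(mul(mul(SSZ, SZ), add(add(SSZ, Z), Z))))
  [14] S(S(mul(add(SZ, mul(SZ, SZ)), add(add(SSZ, Z), Z))))
  [15] S(S(mul(S(add(Z, mul(SZ, SZ))), add(add(SSZ, Z), Z))))
  [16] S(S(add(add(add(SSZ, Z), Z), mul(add(Z, mul(SZ, SZ)), add(add(SSZ, Z), Z)))))
  [17] S(S(add(add(S(add(SZ, Z)), Z), mul(add(Z, mul(SZ, SZ)), add(add(SSZ, Z), Z)))))
  [18] S(S(add(S(add(add(SZ, Z), Z)), mul(add(Z, mul(SZ, SZ)), add(add(SSZ, Z), Z)))))
  [19] S(S(S(add(add(add(SZ, Z), Z), mul(add(Z, mul(SZ, SZ)), add(add(SSZ, Z), Z))))))
  [20] S(S(S(add(add(S(add(Z, Z)), Z), mul(add(Z, mul(SZ, SZ)), add(add(SSZ, Z), Z))))))
  [21] S(S(S(add(S(add(add(Z, Z), Z)), mul(add(Z, mul(SZ, SZ)), add(add(SSZ, Z), Z))))))
  [22] S(S(S(S(add(add(add(Z, Z), Z), mul(add(Z, mul(SZ, SZ)), add(add(SSZ, Z), Z)))))))
  [23] S(S(S(S(add(add(Z, Z), mul(add(Z, mul(SZ, SZ)), add(add(SSZ, Z), Z)))))))
  [24] S(S(S(S(add(Z, mul(add(Z, mul(SZ, SZ)), add(add(SSZ, Z), Z)))))))
  [25] S(S(S(S(mul(add(Z, mul(SZ, SZ)), add(add(SSZ, Z), Z))))))
  [26] S(S(S(S(mul(mul(SZ, SZ), add(add(SSZ, Z), Z))))))
  [27] S(S(S(S(mul(add(SZ, mul(Z, SZ)), add(add(SSZ, Z), Z))))))
  [28] S(S(S(S(mul(S(add(Z, mul(Z, SZ))), add(add(SSZ, Z), Z))))))
  [29] S(S(S(S(add(add(add(SSZ, Z), Z), mul(add(Z, mul(Z, SZ)), add(add(SSZ, Z), Z)))))))
  [30] S(S(S(S(add(add(S(add(SZ, Z)), Z), mul(add(Z, mul(Z, SZ)), add(add(SSZ, Z), Z)))))))
  [31] S(S(S(S(add(S(add(add(SZ, Z), Z)), mul(add(Z, mul(Z, SZ)), add(add(SSZ, Z), Z)))))))
  [32] S(S(S(S(S(add(add(add(SZ, Z), Z), mul(add(Z, mul(Z, SZ)), add(add(SSZ, Z), Z))))))))
  [33] S(S(S(S(S(add(add(S(add(Z, Z)), Z), mul(add(Z, mul(Z, SZ)), add(add(SSZ, Z), Z))))))))
  [34] S(S(S(S(S(add(S(add(add(Z, Z), Z)), mul(add(Z, mul(Z, SZ)), add(add(SSZ, Z), Z))))))))
  [35] S(S(S(S(S(S(add(add(add(Z, Z), Z), mul(add(Z, mul(Z, SZ)), add(add(SSZ, Z), Z)))))))))
  [36] S(S(S(S(S(S(add(add(Z, Z), mul(add(Z, mul(Z, SZ)), add(add(SSZ, Z), Z)))))))))
  [37] S(S(S(S(S(S(add(Z, mul(add(Z, mul(Z, SZ)), add(add(SSZ, Z), Z)))))))))
  [38] S(S(S(S(S(S(mul(add(Z, mul(Z, SZ)), add(add(SSZ, Z), Z))))))))
  [39] S(S(S(S(S(S(mul(mul(Z, SZ), add(add(SSZ, Z), Z))))))))
  [40] S(S(S(S(S(S(mul(Z, add(add(SSZ, Z), Z))))))))
  [41] S^6(Z)

Answer: SAME — A ⇓ S^6(Z), B ⇓ S^6(Z)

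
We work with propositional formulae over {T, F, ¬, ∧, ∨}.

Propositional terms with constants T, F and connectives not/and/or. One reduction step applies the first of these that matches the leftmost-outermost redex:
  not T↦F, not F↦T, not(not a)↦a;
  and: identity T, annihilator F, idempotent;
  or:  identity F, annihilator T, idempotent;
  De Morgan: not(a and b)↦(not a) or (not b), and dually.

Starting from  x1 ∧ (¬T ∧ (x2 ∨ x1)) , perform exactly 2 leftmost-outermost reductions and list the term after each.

Answer: after 2 steps: x1 ∧ F

Derivation:
  start: x1 ∧ (¬T ∧ (x2 ∨ x1))
  step 1: x1 ∧ (F ∧ (x2 ∨ x1))
  step 2: x1 ∧ F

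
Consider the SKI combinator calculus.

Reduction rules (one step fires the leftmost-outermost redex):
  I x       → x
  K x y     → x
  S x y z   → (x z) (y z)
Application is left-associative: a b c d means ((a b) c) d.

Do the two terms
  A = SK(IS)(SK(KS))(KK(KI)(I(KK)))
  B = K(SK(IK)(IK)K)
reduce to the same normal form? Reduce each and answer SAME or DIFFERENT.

Answer: SAME — A ⇓ K(KK), B ⇓ K(KK)

Derivation:
Term A:
  start: SK(IS)(SK(KS))(KK(KI)(I(KK)))
  →1  K(SK(KS))(IS(SK(KS)))(KK(KI)(I(KK)))
  →2  SK(KS)(KK(KI)(I(KK)))
  →3  K(KK(KI)(I(KK)))(KS(KK(KI)(I(KK))))
  →4  KK(KI)(I(KK))
  →5  K(I(KK))
  →6  K(KK)

Term B:
  start: K(SK(IK)(IK)K)
  →1  K(K(IK)(IK(IK))K)
  →2  K(IKK)
  →3  K(KK)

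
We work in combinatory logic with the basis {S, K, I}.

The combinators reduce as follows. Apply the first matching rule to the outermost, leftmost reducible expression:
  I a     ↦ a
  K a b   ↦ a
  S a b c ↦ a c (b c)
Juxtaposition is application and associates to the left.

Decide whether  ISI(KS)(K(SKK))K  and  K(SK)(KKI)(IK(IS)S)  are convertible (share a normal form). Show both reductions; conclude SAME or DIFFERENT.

Term A:
  start: ISI(KS)(K(SKK))K
  →1  SI(KS)(K(SKK))K
  →2  I(K(SKK))(KS(K(SKK)))K
  →3  K(SKK)(KS(K(SKK)))K
  →4  SKKK
  →5  KK(KK)
  →6  K

Term B:
  start: K(SK)(KKI)(IK(IS)S)
  →1  SK(IK(IS)S)
  →2  SK(K(IS)S)
  →3  SK(IS)
  →4  SKS

Answer: DIFFERENT — A ⇓ K, B ⇓ SKS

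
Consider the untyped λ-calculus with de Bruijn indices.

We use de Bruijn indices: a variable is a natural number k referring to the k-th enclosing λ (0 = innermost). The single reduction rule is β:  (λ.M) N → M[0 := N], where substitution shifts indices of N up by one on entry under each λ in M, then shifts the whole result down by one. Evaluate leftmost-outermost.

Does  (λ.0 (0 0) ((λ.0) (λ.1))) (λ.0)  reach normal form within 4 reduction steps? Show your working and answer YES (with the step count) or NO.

Answer: NO — after 4 steps the term is (λ.0) (λ.λ.0), not yet normal

Working:
  start: (λ.0 (0 0) ((λ.0) (λ.1))) (λ.0)
  →1  (λ.0) ((λ.0) (λ.0)) ((λ.0) (λ.λ.0))
  →2  (λ.0) (λ.0) ((λ.0) (λ.λ.0))
  →3  (λ.0) ((λ.0) (λ.λ.0))
  →4  (λ.0) (λ.λ.0)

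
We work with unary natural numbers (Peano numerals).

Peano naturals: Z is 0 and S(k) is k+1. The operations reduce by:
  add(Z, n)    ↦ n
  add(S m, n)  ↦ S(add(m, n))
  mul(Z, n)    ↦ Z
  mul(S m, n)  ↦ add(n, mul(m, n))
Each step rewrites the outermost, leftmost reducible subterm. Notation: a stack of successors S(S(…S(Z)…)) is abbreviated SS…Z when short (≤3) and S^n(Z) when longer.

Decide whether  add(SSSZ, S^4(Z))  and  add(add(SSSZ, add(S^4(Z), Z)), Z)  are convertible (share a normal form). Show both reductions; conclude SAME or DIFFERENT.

Term A:
  start: add(SSSZ, S^4(Z))
  step 1: S(add(SSZ, S^4(Z)))
  step 2: S(S(add(SZ, S^4(Z))))
  step 3: S(S(S(add(Z, S^4(Z)))))
  step 4: S^7(Z)

Term B:
  start: add(add(SSSZ, add(S^4(Z), Z)), Z)
  step 1: add(S(add(SSZ, add(S^4(Z), Z))), Z)
  step 2: S(add(add(SSZ, add(S^4(Z), Z)), Z))
  step 3: S(add(S(add(SZ, add(S^4(Z), Z))), Z))
  step 4: S(S(add(add(SZ, add(S^4(Z), Z)), Z)))
  step 5: S(S(add(S(add(Z, add(S^4(Z), Z))), Z)))
  step 6: S(S(S(add(add(Z, add(S^4(Z), Z)), Z))))
  step 7: S(S(S(add(add(S^4(Z), Z), Z))))
  step 8: S(S(S(add(S(add(SSSZ, Z)), Z))))
  step 9: S(S(S(S(add(add(SSSZ, Z), Z)))))
  step 10: S(S(S(S(add(S(add(SSZ, Z)), Z)))))
  step 11: S(S(S(S(S(add(add(SSZ, Z), Z))))))
  step 12: S(S(S(S(S(add(S(add(SZ, Z)), Z))))))
  step 13: S(S(S(S(S(S(add(add(SZ, Z), Z)))))))
  step 14: S(S(S(S(S(S(add(S(add(Z, Z)), Z)))))))
  step 15: S(S(S(S(S(S(S(add(add(Z, Z), Z))))))))
  step 16: S(S(S(S(S(S(S(add(Z, Z))))))))
  step 17: S^7(Z)

Answer: SAME — A ⇓ S^7(Z), B ⇓ S^7(Z)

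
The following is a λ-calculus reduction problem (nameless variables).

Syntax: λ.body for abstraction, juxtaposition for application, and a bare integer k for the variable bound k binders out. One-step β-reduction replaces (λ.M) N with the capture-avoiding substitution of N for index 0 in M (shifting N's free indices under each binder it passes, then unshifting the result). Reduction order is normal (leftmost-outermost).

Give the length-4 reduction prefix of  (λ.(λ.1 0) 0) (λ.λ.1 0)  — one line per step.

Answer: after 4 steps: λ.λ.1 0

Reduction:
  start: (λ.(λ.1 0) 0) (λ.λ.1 0)
  step 1: (λ.(λ.λ.1 0) 0) (λ.λ.1 0)
  step 2: (λ.λ.1 0) (λ.λ.1 0)
  step 3: λ.(λ.λ.1 0) 0
  step 4: λ.λ.1 0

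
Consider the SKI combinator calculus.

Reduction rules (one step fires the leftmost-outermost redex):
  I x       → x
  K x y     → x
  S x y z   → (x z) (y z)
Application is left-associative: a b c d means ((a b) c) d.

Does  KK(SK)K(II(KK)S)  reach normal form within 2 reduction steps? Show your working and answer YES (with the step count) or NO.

  start: KK(SK)K(II(KK)S)
  →1  KK(II(KK)S)
  →2  K

Answer: YES — reaches normal form K in 2 ≤ 2 steps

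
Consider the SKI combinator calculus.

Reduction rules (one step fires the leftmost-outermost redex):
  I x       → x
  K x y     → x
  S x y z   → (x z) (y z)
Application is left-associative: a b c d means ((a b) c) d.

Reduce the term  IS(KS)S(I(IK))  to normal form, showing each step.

Answer: normal form = S(SK)  (in 5 steps)

Reduction:
  start: IS(KS)S(I(IK))
  [1] S(KS)S(I(IK))
  [2] KS(I(IK))(S(I(IK)))
  [3] S(S(I(IK)))
  [4] S(S(IK))
  [5] S(SK)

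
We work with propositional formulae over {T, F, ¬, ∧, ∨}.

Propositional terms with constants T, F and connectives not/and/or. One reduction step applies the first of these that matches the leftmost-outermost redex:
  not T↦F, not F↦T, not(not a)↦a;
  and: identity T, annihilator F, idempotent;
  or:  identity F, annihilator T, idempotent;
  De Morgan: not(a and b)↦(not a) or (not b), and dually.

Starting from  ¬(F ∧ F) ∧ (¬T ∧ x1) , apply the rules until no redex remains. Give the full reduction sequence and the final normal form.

Answer: normal form = F  (in 6 steps)

Derivation:
  start: ¬(F ∧ F) ∧ (¬T ∧ x1)
  [1] (¬F ∨ ¬F) ∧ (¬T ∧ x1)
  [2] ¬F ∧ (¬T ∧ x1)
  [3] T ∧ (¬T ∧ x1)
  [4] ¬T ∧ x1
  [5] F ∧ x1
  [6] F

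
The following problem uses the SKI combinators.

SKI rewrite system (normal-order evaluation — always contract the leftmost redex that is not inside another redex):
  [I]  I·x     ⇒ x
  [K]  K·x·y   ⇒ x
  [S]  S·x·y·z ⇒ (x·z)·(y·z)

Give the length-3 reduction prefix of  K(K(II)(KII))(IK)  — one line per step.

  start: K(K(II)(KII))(IK)
  →1  K(II)(KII)
  →2  II
  →3  I

Answer: after 3 steps: I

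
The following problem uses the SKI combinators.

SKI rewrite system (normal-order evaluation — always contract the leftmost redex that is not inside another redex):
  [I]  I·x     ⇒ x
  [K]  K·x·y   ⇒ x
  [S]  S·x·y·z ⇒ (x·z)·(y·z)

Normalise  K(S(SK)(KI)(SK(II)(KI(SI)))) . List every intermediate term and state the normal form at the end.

Answer: normal form = KI  (in 4 steps)

Derivation:
  start: K(S(SK)(KI)(SK(II)(KI(SI))))
  step 1: K(SK(SK(II)(KI(SI)))(KI(SK(II)(KI(SI)))))
  step 2: K(K(KI(SK(II)(KI(SI))))(SK(II)(KI(SI))(KI(SK(II)(KI(SI))))))
  step 3: K(KI(SK(II)(KI(SI))))
  step 4: KI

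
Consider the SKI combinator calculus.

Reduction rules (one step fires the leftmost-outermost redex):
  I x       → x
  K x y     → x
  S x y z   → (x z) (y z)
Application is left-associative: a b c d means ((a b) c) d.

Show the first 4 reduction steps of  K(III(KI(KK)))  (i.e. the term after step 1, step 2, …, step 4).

  start: K(III(KI(KK)))
  [1] K(II(KI(KK)))
  [2] K(I(KI(KK)))
  [3] K(KI(KK))
  [4] KI

Answer: after 4 steps: KI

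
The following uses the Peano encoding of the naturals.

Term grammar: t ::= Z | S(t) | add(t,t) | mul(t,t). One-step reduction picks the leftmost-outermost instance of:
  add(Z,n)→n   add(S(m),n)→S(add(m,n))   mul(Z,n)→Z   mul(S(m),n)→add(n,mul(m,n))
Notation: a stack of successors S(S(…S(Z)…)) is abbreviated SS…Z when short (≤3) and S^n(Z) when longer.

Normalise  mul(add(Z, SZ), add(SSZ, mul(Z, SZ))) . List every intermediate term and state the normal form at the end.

  start: mul(add(Z, SZ), add(SSZ, mul(Z, SZ)))
  step 1: mul(SZ, add(SSZ, mul(Z, SZ)))
  step 2: add(add(SSZ, mul(Z, SZ)), mul(Z, add(SSZ, mul(Z, SZ))))
  step 3: add(S(add(SZ, mul(Z, SZ))), mul(Z, add(SSZ, mul(Z, SZ))))
  step 4: S(add(add(SZ, mul(Z, SZ)), mul(Z, add(SSZ, mul(Z, SZ)))))
  step 5: S(add(S(add(Z, mul(Z, SZ))), mul(Z, add(SSZ, mul(Z, SZ)))))
  step 6: S(S(add(add(Z, mul(Z, SZ)), mul(Z, add(SSZ, mul(Z, SZ))))))
  step 7: S(S(add(mul(Z, SZ), mul(Z, add(SSZ, mul(Z, SZ))))))
  step 8: S(S(add(Z, mul(Z, add(SSZ, mul(Z, SZ))))))
  step 9: S(S(mul(Z, add(SSZ, mul(Z, SZ)))))
  step 10: SSZ

Answer: normal form = SSZ  (in 10 steps)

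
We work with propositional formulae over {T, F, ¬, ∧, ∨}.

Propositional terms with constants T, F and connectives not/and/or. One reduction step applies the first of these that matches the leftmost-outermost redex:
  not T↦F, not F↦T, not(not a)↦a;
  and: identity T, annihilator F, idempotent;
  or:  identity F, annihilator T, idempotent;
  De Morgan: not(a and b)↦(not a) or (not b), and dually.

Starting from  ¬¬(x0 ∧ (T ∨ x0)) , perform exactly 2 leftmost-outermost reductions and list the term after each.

Answer: after 2 steps: x0 ∧ T

Derivation:
  start: ¬¬(x0 ∧ (T ∨ x0))
  [1] x0 ∧ (T ∨ x0)
  [2] x0 ∧ T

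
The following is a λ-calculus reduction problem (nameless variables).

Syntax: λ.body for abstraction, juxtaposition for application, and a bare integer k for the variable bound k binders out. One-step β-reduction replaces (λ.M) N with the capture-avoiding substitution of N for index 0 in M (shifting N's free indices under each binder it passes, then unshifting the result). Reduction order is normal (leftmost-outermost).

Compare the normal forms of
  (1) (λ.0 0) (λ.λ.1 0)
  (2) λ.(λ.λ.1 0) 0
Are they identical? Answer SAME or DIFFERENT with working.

Answer: SAME — A ⇓ λ.λ.1 0, B ⇓ λ.λ.1 0

Derivation:
Term A:
  start: (λ.0 0) (λ.λ.1 0)
  [1] (λ.λ.1 0) (λ.λ.1 0)
  [2] λ.(λ.λ.1 0) 0
  [3] λ.λ.1 0

Term B:
  start: λ.(λ.λ.1 0) 0
  [1] λ.λ.1 0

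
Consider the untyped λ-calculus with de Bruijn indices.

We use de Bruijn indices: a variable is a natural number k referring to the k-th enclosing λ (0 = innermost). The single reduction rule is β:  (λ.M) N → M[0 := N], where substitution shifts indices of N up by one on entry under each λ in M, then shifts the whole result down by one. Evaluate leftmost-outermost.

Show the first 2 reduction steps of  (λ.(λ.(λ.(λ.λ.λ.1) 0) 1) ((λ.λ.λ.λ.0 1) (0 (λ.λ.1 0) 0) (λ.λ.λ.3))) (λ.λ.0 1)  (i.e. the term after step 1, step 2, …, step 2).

Answer: after 2 steps: (λ.(λ.λ.λ.1) 0) (λ.λ.0 1)

Working:
  start: (λ.(λ.(λ.(λ.λ.λ.1) 0) 1) ((λ.λ.λ.λ.0 1) (0 (λ.λ.1 0) 0) (λ.λ.λ.3))) (λ.λ.0 1)
  [1] (λ.(λ.(λ.λ.λ.1) 0) (λ.λ.0 1)) ((λ.λ.λ.λ.0 1) ((λ.λ.0 1) (λ.λ.1 0) (λ.λ.0 1)) (λ.λ.λ.λ.λ.0 1))
  [2] (λ.(λ.λ.λ.1) 0) (λ.λ.0 1)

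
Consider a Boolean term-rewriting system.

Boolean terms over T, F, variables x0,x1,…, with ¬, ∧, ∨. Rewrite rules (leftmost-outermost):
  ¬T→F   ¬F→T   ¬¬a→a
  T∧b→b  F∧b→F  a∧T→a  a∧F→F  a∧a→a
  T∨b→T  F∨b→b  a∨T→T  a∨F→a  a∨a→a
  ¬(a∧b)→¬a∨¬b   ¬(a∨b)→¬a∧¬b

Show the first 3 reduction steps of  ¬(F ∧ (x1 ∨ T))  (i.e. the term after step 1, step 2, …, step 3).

Answer: after 3 steps: T

Derivation:
  start: ¬(F ∧ (x1 ∨ T))
  →1  ¬F ∨ ¬(x1 ∨ T)
  →2  T ∨ ¬(x1 ∨ T)
  →3  T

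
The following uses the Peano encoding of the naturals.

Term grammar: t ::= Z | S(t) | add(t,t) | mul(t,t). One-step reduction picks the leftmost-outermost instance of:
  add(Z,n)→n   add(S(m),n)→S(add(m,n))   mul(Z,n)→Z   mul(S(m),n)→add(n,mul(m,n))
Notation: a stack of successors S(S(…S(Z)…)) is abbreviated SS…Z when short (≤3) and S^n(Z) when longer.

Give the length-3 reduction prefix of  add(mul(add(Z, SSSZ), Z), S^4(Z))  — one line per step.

Answer: after 3 steps: add(mul(SSZ, Z), S^4(Z))

Working:
  start: add(mul(add(Z, SSSZ), Z), S^4(Z))
  step 1: add(mul(SSSZ, Z), S^4(Z))
  step 2: add(add(Z, mul(SSZ, Z)), S^4(Z))
  step 3: add(mul(SSZ, Z), S^4(Z))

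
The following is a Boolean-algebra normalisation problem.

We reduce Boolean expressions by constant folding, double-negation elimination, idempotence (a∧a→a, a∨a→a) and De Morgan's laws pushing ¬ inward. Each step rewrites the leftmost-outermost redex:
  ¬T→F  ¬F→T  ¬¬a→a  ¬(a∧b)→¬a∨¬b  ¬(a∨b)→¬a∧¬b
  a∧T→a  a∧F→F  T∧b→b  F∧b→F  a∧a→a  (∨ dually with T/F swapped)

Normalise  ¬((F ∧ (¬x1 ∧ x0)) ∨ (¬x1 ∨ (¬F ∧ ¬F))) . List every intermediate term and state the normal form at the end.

  start: ¬((F ∧ (¬x1 ∧ x0)) ∨ (¬x1 ∨ (¬F ∧ ¬F)))
  →1  ¬(F ∧ (¬x1 ∧ x0)) ∧ ¬(¬x1 ∨ (¬F ∧ ¬F))
  →2  (¬F ∨ ¬(¬x1 ∧ x0)) ∧ ¬(¬x1 ∨ (¬F ∧ ¬F))
  →3  (T ∨ ¬(¬x1 ∧ x0)) ∧ ¬(¬x1 ∨ (¬F ∧ ¬F))
  →4  T ∧ ¬(¬x1 ∨ (¬F ∧ ¬F))
  →5  ¬(¬x1 ∨ (¬F ∧ ¬F))
  →6  ¬¬x1 ∧ ¬(¬F ∧ ¬F)
  →7  x1 ∧ ¬(¬F ∧ ¬F)
  →8  x1 ∧ (¬¬F ∨ ¬¬F)
  →9  x1 ∧ ¬¬F
  →10  x1 ∧ F
  →11  F

Answer: normal form = F  (in 11 steps)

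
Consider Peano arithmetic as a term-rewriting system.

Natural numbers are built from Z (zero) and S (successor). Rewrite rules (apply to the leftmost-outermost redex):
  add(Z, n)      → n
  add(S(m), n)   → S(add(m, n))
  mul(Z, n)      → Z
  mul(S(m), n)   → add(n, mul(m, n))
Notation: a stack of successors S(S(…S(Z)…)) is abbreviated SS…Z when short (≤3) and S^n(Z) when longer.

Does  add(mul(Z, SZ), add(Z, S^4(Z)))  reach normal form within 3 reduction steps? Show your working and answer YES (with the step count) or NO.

Answer: YES — reaches normal form S^4(Z) in 3 ≤ 3 steps

Reduction:
  start: add(mul(Z, SZ), add(Z, S^4(Z)))
  step 1: add(Z, add(Z, S^4(Z)))
  step 2: add(Z, S^4(Z))
  step 3: S^4(Z)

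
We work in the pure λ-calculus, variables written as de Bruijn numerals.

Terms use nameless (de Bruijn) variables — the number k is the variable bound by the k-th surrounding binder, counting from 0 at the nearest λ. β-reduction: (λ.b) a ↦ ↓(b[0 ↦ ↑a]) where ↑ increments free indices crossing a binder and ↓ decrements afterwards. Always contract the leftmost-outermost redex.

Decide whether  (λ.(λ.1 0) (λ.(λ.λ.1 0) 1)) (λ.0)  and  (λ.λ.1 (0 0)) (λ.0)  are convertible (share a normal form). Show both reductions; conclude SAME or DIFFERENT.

Answer: DIFFERENT — A ⇓ λ.λ.0, B ⇓ λ.0 0

Working:
Term A:
  start: (λ.(λ.1 0) (λ.(λ.λ.1 0) 1)) (λ.0)
  step 1: (λ.(λ.0) 0) (λ.(λ.λ.1 0) (λ.0))
  step 2: (λ.0) (λ.(λ.λ.1 0) (λ.0))
  step 3: λ.(λ.λ.1 0) (λ.0)
  step 4: λ.λ.(λ.0) 0
  step 5: λ.λ.0

Term B:
  start: (λ.λ.1 (0 0)) (λ.0)
  step 1: λ.(λ.0) (0 0)
  step 2: λ.0 0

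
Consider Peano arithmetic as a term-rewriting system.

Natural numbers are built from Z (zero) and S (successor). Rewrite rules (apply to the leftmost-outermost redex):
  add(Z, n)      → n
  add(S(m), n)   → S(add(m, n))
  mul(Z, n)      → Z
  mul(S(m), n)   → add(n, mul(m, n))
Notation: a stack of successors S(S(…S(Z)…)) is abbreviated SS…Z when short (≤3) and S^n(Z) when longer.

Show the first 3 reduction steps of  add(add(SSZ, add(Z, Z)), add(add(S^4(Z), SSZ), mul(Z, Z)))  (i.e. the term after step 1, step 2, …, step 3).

Answer: after 3 steps: S(add(S(add(Z, add(Z, Z))), add(add(S^4(Z), SSZ), mul(Z, Z))))

Working:
  start: add(add(SSZ, add(Z, Z)), add(add(S^4(Z), SSZ), mul(Z, Z)))
  →1  add(S(add(SZ, add(Z, Z))), add(add(S^4(Z), SSZ), mul(Z, Z)))
  →2  S(add(add(SZ, add(Z, Z)), add(add(S^4(Z), SSZ), mul(Z, Z))))
  →3  S(add(S(add(Z, add(Z, Z))), add(add(S^4(Z), SSZ), mul(Z, Z))))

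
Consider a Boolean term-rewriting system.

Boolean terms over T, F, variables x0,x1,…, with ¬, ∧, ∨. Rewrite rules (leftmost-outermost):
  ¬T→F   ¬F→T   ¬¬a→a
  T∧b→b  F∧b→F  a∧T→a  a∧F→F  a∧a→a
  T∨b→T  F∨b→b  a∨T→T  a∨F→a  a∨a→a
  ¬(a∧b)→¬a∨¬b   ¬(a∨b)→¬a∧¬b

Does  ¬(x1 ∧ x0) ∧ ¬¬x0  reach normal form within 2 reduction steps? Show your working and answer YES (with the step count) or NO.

  start: ¬(x1 ∧ x0) ∧ ¬¬x0
  step 1: (¬x1 ∨ ¬x0) ∧ ¬¬x0
  step 2: (¬x1 ∨ ¬x0) ∧ x0

Answer: YES — reaches normal form (¬x1 ∨ ¬x0) ∧ x0 in 2 ≤ 2 steps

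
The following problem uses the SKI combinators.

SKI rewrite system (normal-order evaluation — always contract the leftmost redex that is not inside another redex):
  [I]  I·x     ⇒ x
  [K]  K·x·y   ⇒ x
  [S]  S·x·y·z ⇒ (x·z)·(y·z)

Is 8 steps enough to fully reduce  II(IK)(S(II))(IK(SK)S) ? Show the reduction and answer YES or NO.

Answer: YES — reaches normal form SI in 5 ≤ 8 steps

Derivation:
  start: II(IK)(S(II))(IK(SK)S)
  →1  I(IK)(S(II))(IK(SK)S)
  →2  IK(S(II))(IK(SK)S)
  →3  K(S(II))(IK(SK)S)
  →4  S(II)
  →5  SI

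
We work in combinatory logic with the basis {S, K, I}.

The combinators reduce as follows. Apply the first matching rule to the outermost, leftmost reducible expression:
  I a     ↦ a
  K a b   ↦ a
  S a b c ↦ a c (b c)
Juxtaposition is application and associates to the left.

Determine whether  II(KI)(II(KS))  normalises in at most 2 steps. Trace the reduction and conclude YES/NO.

  start: II(KI)(II(KS))
  →1  I(KI)(II(KS))
  →2  KI(II(KS))

Answer: NO — after 2 steps the term is KI(II(KS)), not yet normal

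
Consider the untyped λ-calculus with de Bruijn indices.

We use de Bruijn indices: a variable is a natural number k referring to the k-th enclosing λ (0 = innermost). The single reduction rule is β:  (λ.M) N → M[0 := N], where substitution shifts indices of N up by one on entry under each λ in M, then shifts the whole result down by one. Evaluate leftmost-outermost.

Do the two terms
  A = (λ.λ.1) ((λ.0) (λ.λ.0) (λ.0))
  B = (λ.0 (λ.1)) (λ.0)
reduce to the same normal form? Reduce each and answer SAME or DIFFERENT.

Answer: SAME — A ⇓ λ.λ.0, B ⇓ λ.λ.0

Derivation:
Term A:
  start: (λ.λ.1) ((λ.0) (λ.λ.0) (λ.0))
  [1] λ.(λ.0) (λ.λ.0) (λ.0)
  [2] λ.(λ.λ.0) (λ.0)
  [3] λ.λ.0

Term B:
  start: (λ.0 (λ.1)) (λ.0)
  [1] (λ.0) (λ.λ.0)
  [2] λ.λ.0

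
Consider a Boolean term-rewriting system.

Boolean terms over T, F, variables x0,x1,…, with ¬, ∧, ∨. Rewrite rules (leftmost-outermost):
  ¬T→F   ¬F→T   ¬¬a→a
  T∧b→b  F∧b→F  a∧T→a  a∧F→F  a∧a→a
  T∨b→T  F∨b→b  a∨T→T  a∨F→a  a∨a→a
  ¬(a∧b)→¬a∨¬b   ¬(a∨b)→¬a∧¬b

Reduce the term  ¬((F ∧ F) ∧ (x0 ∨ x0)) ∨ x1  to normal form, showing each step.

Answer: normal form = T  (in 6 steps)

Derivation:
  start: ¬((F ∧ F) ∧ (x0 ∨ x0)) ∨ x1
  →1  (¬(F ∧ F) ∨ ¬(x0 ∨ x0)) ∨ x1
  →2  ((¬F ∨ ¬F) ∨ ¬(x0 ∨ x0)) ∨ x1
  →3  (¬F ∨ ¬(x0 ∨ x0)) ∨ x1
  →4  (T ∨ ¬(x0 ∨ x0)) ∨ x1
  →5  T ∨ x1
  →6  T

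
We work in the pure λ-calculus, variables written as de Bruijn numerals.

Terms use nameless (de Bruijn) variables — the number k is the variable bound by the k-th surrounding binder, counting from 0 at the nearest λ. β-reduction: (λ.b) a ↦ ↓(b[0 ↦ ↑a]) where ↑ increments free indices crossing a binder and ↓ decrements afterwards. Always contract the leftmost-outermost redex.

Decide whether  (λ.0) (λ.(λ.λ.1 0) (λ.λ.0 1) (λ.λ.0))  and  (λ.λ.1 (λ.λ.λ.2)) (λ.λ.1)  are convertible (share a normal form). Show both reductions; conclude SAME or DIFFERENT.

Answer: DIFFERENT — A ⇓ λ.λ.0 (λ.λ.0), B ⇓ λ.λ.λ.λ.λ.2

Working:
Term A:
  start: (λ.0) (λ.(λ.λ.1 0) (λ.λ.0 1) (λ.λ.0))
  [1] λ.(λ.λ.1 0) (λ.λ.0 1) (λ.λ.0)
  [2] λ.(λ.(λ.λ.0 1) 0) (λ.λ.0)
  [3] λ.(λ.λ.0 1) (λ.λ.0)
  [4] λ.λ.0 (λ.λ.0)

Term B:
  start: (λ.λ.1 (λ.λ.λ.2)) (λ.λ.1)
  [1] λ.(λ.λ.1) (λ.λ.λ.2)
  [2] λ.λ.λ.λ.λ.2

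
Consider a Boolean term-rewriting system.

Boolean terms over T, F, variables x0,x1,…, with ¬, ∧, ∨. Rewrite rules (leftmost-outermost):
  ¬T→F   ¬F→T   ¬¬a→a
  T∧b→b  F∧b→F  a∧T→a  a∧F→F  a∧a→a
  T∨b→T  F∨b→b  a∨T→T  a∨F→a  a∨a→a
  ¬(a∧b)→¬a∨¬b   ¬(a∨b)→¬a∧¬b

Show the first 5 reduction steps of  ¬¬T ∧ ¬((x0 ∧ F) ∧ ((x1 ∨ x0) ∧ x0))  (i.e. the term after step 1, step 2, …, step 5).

  start: ¬¬T ∧ ¬((x0 ∧ F) ∧ ((x1 ∨ x0) ∧ x0))
  step 1: T ∧ ¬((x0 ∧ F) ∧ ((x1 ∨ x0) ∧ x0))
  step 2: ¬((x0 ∧ F) ∧ ((x1 ∨ x0) ∧ x0))
  step 3: ¬(x0 ∧ F) ∨ ¬((x1 ∨ x0) ∧ x0)
  step 4: (¬x0 ∨ ¬F) ∨ ¬((x1 ∨ x0) ∧ x0)
  step 5: (¬x0 ∨ T) ∨ ¬((x1 ∨ x0) ∧ x0)

Answer: after 5 steps: (¬x0 ∨ T) ∨ ¬((x1 ∨ x0) ∧ x0)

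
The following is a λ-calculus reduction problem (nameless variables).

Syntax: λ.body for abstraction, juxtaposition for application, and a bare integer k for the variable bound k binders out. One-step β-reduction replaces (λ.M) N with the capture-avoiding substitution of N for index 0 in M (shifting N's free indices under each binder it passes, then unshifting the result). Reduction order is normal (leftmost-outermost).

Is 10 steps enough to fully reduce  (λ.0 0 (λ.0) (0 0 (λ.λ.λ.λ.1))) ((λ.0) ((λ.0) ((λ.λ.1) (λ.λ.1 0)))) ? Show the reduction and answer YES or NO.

  start: (λ.0 0 (λ.0) (0 0 (λ.λ.λ.λ.1))) ((λ.0) ((λ.0) ((λ.λ.1) (λ.λ.1 0))))
  →1  (λ.0) ((λ.0) ((λ.λ.1) (λ.λ.1 0))) ((λ.0) ((λ.0) ((λ.λ.1) (λ.λ.1 0)))) (λ.0) ((λ.0) ((λ.0) ((λ.λ.1) (λ.λ.1 0))) ((λ.0) ((λ.0) ((λ.λ.1) (λ.λ.1 0)))) (λ.λ.λ.λ.1))
  →2  (λ.0) ((λ.λ.1) (λ.λ.1 0)) ((λ.0) ((λ.0) ((λ.λ.1) (λ.λ.1 0)))) (λ.0) ((λ.0) ((λ.0) ((λ.λ.1) (λ.λ.1 0))) ((λ.0) ((λ.0) ((λ.λ.1) (λ.λ.1 0)))) (λ.λ.λ.λ.1))
  →3  (λ.λ.1) (λ.λ.1 0) ((λ.0) ((λ.0) ((λ.λ.1) (λ.λ.1 0)))) (λ.0) ((λ.0) ((λ.0) ((λ.λ.1) (λ.λ.1 0))) ((λ.0) ((λ.0) ((λ.λ.1) (λ.λ.1 0)))) (λ.λ.λ.λ.1))
  →4  (λ.λ.λ.1 0) ((λ.0) ((λ.0) ((λ.λ.1) (λ.λ.1 0)))) (λ.0) ((λ.0) ((λ.0) ((λ.λ.1) (λ.λ.1 0))) ((λ.0) ((λ.0) ((λ.λ.1) (λ.λ.1 0)))) (λ.λ.λ.λ.1))
  →5  (λ.λ.1 0) (λ.0) ((λ.0) ((λ.0) ((λ.λ.1) (λ.λ.1 0))) ((λ.0) ((λ.0) ((λ.λ.1) (λ.λ.1 0)))) (λ.λ.λ.λ.1))
  →6  (λ.(λ.0) 0) ((λ.0) ((λ.0) ((λ.λ.1) (λ.λ.1 0))) ((λ.0) ((λ.0) ((λ.λ.1) (λ.λ.1 0)))) (λ.λ.λ.λ.1))
  →7  (λ.0) ((λ.0) ((λ.0) ((λ.λ.1) (λ.λ.1 0))) ((λ.0) ((λ.0) ((λ.λ.1) (λ.λ.1 0)))) (λ.λ.λ.λ.1))
  →8  (λ.0) ((λ.0) ((λ.λ.1) (λ.λ.1 0))) ((λ.0) ((λ.0) ((λ.λ.1) (λ.λ.1 0)))) (λ.λ.λ.λ.1)
  →9  (λ.0) ((λ.λ.1) (λ.λ.1 0)) ((λ.0) ((λ.0) ((λ.λ.1) (λ.λ.1 0)))) (λ.λ.λ.λ.1)
  →10  (λ.λ.1) (λ.λ.1 0) ((λ.0) ((λ.0) ((λ.λ.1) (λ.λ.1 0)))) (λ.λ.λ.λ.1)

Answer: NO — after 10 steps the term is (λ.λ.1) (λ.λ.1 0) ((λ.0) ((λ.0) ((λ.λ.1) (λ.λ.1 0)))) (λ.λ.λ.λ.1), not yet normal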